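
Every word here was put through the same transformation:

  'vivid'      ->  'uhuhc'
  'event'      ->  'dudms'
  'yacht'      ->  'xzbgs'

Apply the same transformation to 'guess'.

ftdrr

Compare letters: v→u is +25, i→h is +25, v→u is +25 — a constant shift. It's a constant shift of +25 (ROT25).
On guess: g+25=f, u+25=t, e+25=d, s+25=r, s+25=r.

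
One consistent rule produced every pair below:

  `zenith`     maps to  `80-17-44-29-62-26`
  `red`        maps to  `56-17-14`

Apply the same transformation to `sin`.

z(#26)→80 and e(#5)→17: differences scale by 3, so n = 3·pos + 2. The formula is n = 3×(alphabet index, a=1) + 2.
Applying it to sin: s=19→59, i=9→29, n=14→44.

59-29-44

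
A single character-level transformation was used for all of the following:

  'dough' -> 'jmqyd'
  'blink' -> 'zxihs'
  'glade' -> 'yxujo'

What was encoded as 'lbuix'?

trail

d(3)→j(9) and o(14)→m(12) fit y≡5x+20 (mod 26); the inverse of 5 mod 26 is 21. Each letter's alphabet position (a=0..z=25) is mapped through 5·x+20 mod 26 — an affine cipher.
Decoding lbuix: l(11)→21·(11−20)≡19=t; b(1)→21·(1−20)≡17=r; u(20)→21·(20−20)≡0=a; i(8)→21·(8−20)≡8=i; x(23)→21·(23−20)≡11=l (all mod 26).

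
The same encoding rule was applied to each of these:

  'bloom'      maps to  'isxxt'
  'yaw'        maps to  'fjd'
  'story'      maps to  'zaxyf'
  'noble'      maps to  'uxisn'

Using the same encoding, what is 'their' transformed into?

The shift depends on letter class: consonant b→i is +7, but vowel o→x is +9. The rule splits by letter class: vowels +9, consonants +7.
On their: t(cons)+7=a, h(cons)+7=o, e(vowel)+9=n, i(vowel)+9=r, r(cons)+7=y.

aonry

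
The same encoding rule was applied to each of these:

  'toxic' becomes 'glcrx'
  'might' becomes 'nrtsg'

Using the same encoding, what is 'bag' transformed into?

yzt

Each pair mirrors across the alphabet (t↔g, o↔l, x↔c): positions sum to 25. This is the alphabet-reversal cipher (Atbash): a becomes z, b becomes y, etc.
For bag: b↔y, a↔z, g↔t.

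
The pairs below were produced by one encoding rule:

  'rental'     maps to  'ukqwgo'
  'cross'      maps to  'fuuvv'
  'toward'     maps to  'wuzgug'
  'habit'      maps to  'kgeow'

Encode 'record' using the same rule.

The shift depends on letter class: consonant r→u is +3, but vowel e→k is +6. Two shifts are in play — +6 for a/e/i/o/u, +3 for every other letter.
For record: r(cons)+3=u, e(vowel)+6=k, c(cons)+3=f, o(vowel)+6=u, r(cons)+3=u, d(cons)+3=g.

ukfuug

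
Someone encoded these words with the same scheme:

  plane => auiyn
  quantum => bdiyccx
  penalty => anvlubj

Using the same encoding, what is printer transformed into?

aaqycmc

Shifts by position in plane: pos 0: p→a (+11), pos 1: l→u (+9), pos 2: a→i (+8), pos 3: n→y (+11), pos 4: e→n (+9) — repeating every 3. It's a Vigenère-style cipher with numeric key [11,9,8]: position i shifts by key[i mod 3].
Applying it to printer: p+11=a, r+9=a, i+8=q, n+11=y, t+9=c, e+8=m, r+11=c.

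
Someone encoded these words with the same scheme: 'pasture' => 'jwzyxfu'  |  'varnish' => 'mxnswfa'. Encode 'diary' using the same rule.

dwfni

The output letters match the input read backwards, each shifted +5: pasture reversed is erutsap. Read the word backwards and shift each letter +5.
Applying it to diary: reverse → yraid; then shift: y+5=d, r+5=w, a+5=f, i+5=n, d+5=i.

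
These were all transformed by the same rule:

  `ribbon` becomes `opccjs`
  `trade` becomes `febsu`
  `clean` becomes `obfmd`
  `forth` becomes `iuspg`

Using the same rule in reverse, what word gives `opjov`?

The word is reversed, then every letter is shifted forward by 1.
Undoing it on opjov: shift back: o−1=n, p−1=o, j−1=i, o−1=n, v−1=u → noinu; then reverse → union.

union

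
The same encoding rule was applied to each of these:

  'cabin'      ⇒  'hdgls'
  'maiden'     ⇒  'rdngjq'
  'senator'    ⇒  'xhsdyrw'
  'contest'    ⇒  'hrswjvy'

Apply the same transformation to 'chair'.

hkflw

A repeating key of period 2 is used — shifts +5, +3 over and over.
Applying it to chair: c+5=h, h+3=k, a+5=f, i+3=l, r+5=w.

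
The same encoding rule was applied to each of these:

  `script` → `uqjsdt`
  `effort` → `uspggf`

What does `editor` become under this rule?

spujef

The output letters match the input read backwards, each shifted +1: script reversed is tpircs. The word is reversed, then every letter is shifted forward by 1.
For editor: reverse → rotide; then shift: r+1=s, o+1=p, t+1=u, i+1=j, d+1=e, e+1=f.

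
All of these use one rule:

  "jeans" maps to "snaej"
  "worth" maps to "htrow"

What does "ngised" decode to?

The output letters match the input read backwards: jeans reversed is snaej. The word is simply reversed.
Undoing it on ngised: then reverse → design.

design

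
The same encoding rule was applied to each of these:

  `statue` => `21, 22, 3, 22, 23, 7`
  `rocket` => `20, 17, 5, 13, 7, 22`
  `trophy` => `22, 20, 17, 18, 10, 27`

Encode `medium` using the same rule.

15, 7, 6, 11, 23, 15

s is letter #19 and maps to 21: an offset of 2. The number is (letter's place in the alphabet, a=1) + 2.
On medium: m=13→15, e=5→7, d=4→6, i=9→11, u=21→23, m=13→15.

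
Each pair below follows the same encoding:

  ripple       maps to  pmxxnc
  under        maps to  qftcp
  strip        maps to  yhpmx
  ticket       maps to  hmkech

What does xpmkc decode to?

r(17)→p(15) and i(8)→m(12) fit y≡9x+18 (mod 26); the inverse of 9 mod 26 is 3. Treating letters as 0–25, the rule is x ↦ 9x + 18 (mod 26).
Undoing it on xpmkc: x(23)→3·(23−18)≡15=p; p(15)→3·(15−18)≡17=r; m(12)→3·(12−18)≡8=i; k(10)→3·(10−18)≡2=c; c(2)→3·(2−18)≡4=e (all mod 26).

price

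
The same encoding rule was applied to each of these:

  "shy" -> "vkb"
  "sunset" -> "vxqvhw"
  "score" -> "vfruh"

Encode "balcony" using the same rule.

edofrqb

Compare letters: s→v is +3, h→k is +3, y→b is +3 — a constant shift. Each letter is shifted forward by 3 in the alphabet (a Caesar shift of +3).
For balcony: b+3=e, a+3=d, l+3=o, c+3=f, o+3=r, n+3=q, y+3=b.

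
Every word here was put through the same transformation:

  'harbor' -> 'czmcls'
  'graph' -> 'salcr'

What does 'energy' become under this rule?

The output letters match the input read backwards, each shifted +11: harbor reversed is robrah. Read the word backwards and shift each letter +11.
For energy: reverse → ygrene; then shift: y+11=j, g+11=r, r+11=c, e+11=p, n+11=y, e+11=p.

jrcpyp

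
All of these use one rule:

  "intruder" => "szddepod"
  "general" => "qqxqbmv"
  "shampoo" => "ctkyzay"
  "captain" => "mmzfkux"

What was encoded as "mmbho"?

It's a Vigenère-style cipher with numeric key [10,12]: position i shifts by key[i mod 2].
Undoing it on mmbho: m−10=c, m−12=a, b−10=r, h−12=v, o−10=e.

carve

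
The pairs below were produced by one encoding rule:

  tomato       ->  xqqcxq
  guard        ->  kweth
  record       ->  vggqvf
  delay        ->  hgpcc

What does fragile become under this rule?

jteimni

Shifts by position in tomato: pos 0: t→x (+4), pos 1: o→q (+2), pos 2: m→q (+4), pos 3: a→c (+2) — repeating every 2. A repeating key of period 2 is used — shifts +4, +2 over and over.
For fragile: f+4=j, r+2=t, a+4=e, g+2=i, i+4=m, l+2=n, e+4=i.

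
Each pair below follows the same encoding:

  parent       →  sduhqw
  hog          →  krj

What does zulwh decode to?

write

Compare letters: p→s is +3, a→d is +3, r→u is +3 — a constant shift. It's a constant shift of +3 (ROT3).
Decoding zulwh: z−3=w, u−3=r, l−3=i, w−3=t, h−3=e.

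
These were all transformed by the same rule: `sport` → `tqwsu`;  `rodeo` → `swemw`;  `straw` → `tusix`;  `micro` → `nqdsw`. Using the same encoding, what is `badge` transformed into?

ciehm

The shift depends on letter class: consonant s→t is +1, but vowel o→w is +8. Vowels shift forward by 8 and consonants shift forward by 1.
On badge: b(cons)+1=c, a(vowel)+8=i, d(cons)+1=e, g(cons)+1=h, e(vowel)+8=m.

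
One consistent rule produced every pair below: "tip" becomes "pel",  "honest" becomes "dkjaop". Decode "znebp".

drift

This is a Caesar cipher with shift 22.
Reversing it on znebp: z−22=d, n−22=r, e−22=i, b−22=f, p−22=t.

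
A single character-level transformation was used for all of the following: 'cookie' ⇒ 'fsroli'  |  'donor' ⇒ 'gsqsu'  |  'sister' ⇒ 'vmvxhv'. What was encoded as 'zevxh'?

waste

It's a Vigenère-style cipher with numeric key [3,4]: position i shifts by key[i mod 2].
Reversing it on zevxh: z−3=w, e−4=a, v−3=s, x−4=t, h−3=e.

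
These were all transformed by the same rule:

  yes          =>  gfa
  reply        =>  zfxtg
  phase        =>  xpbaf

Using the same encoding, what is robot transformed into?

The shift depends on letter class: consonant y→g is +8, but vowel e→f is +1. Two shifts are in play — +1 for a/e/i/o/u, +8 for every other letter.
On robot: r(cons)+8=z, o(vowel)+1=p, b(cons)+8=j, o(vowel)+1=p, t(cons)+8=b.

zpjpb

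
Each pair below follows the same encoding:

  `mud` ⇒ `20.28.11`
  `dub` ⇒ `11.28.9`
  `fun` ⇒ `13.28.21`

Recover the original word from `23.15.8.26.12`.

phase

The number is (letter's place in the alphabet, a=1) + 7.
Undoing it on 23.15.8.26.12: 23→(23−7)÷1=16=p, 15→(15−7)÷1=8=h, 8→(8−7)÷1=1=a, 26→(26−7)÷1=19=s, 12→(12−7)÷1=5=e.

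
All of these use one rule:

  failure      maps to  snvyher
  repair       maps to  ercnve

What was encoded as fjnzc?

swamp

Compare letters: f→s is +13, a→n is +13, i→v is +13 — a constant shift. This is a Caesar cipher with shift 13.
Reversing it on fjnzc: f−13=s, j−13=w, n−13=a, z−13=m, c−13=p.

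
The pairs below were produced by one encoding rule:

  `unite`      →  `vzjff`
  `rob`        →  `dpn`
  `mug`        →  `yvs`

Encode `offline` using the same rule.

The shift depends on letter class: consonant n→z is +12, but vowel u→v is +1. Vowels shift forward by 1 and consonants shift forward by 12.
Applying it to offline: o(vowel)+1=p, f(cons)+12=r, f(cons)+12=r, l(cons)+12=x, i(vowel)+1=j, n(cons)+12=z, e(vowel)+1=f.

prrxjzf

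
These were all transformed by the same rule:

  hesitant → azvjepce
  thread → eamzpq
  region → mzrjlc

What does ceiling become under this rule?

Treating letters as 0–25, the rule is x ↦ 9x + 15 (mod 26).
Applying it to ceiling: c(2)→9·2+15≡7=h; e(4)→9·4+15≡25=z; i(8)→9·8+15≡9=j; l(11)→9·11+15≡10=k; i(8)→9·8+15≡9=j; n(13)→9·13+15≡2=c; g(6)→9·6+15≡17=r (all mod 26).

hzjkjcr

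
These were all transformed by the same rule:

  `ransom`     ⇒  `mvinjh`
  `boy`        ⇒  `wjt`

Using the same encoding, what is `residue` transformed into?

This is a Caesar cipher with shift 21.
On residue: r+21=m, e+21=z, s+21=n, i+21=d, d+21=y, u+21=p, e+21=z.

mzndypz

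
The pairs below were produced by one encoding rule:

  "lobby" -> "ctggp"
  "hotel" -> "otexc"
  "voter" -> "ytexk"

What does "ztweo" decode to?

month

l(11)→c(2) and o(14)→t(19) fit y≡23x+9 (mod 26); the inverse of 23 mod 26 is 17. Each letter's alphabet position (a=0..z=25) is mapped through 23·x+9 mod 26 — an affine cipher.
Decoding ztweo: z(25)→17·(25−9)≡12=m; t(19)→17·(19−9)≡14=o; w(22)→17·(22−9)≡13=n; e(4)→17·(4−9)≡19=t; o(14)→17·(14−9)≡7=h (all mod 26).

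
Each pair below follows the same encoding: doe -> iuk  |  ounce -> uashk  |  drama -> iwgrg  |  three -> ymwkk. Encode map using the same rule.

The shift depends on letter class: consonant d→i is +5, but vowel o→u is +6. Two shifts are in play — +6 for a/e/i/o/u, +5 for every other letter.
For map: m(cons)+5=r, a(vowel)+6=g, p(cons)+5=u.

rgu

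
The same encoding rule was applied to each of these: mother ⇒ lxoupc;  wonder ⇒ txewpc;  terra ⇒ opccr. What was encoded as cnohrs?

ritual

This is an affine cipher: with a=0,…,z=25, each position x becomes (19x+17) mod 26.
Decoding cnohrs: c(2)→11·(2−17)≡17=r; n(13)→11·(13−17)≡8=i; o(14)→11·(14−17)≡19=t; h(7)→11·(7−17)≡20=u; r(17)→11·(17−17)≡0=a; s(18)→11·(18−17)≡11=l (all mod 26).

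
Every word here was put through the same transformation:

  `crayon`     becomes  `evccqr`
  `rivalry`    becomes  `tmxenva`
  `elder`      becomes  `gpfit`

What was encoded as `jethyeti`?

hardware

Shifts by position in crayon: pos 0: c→e (+2), pos 1: r→v (+4), pos 2: a→c (+2), pos 3: y→c (+4) — repeating every 2. The shifts repeat in a cycle of length 2: positions 0,1,… shift by +2, +4, then the pattern repeats.
Decoding jethyeti: j−2=h, e−4=a, t−2=r, h−4=d, y−2=w, e−4=a, t−2=r, i−4=e.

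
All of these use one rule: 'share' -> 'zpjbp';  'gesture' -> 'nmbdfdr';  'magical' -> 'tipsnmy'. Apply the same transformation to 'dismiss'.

Each letter shifts forward by (position + 7), i.e. 7, 8, 9, … — the shift grows by one for each successive letter.
For dismiss: d+7=k, i+8=q, s+9=b, m+10=w, i+11=t, s+12=e, s+13=f.

kqbwtef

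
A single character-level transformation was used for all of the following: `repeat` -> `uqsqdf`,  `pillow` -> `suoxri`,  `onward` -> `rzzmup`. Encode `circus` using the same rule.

fuuoxe

It's a Vigenère-style cipher with numeric key [3,12]: position i shifts by key[i mod 2].
Applying it to circus: c+3=f, i+12=u, r+3=u, c+12=o, u+3=x, s+12=e.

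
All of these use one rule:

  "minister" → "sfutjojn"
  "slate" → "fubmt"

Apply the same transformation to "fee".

The output letters match the input read backwards, each shifted +1: minister reversed is retsinim. Two steps: reverse the string, then apply a Caesar shift of +1.
On fee: reverse → eef; then shift: e+1=f, e+1=f, f+1=g.

ffg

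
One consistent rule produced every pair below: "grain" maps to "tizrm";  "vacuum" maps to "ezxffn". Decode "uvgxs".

fetch

Each pair mirrors across the alphabet (g↔t, r↔i, a↔z): positions sum to 25. This is the alphabet-reversal cipher (Atbash): a becomes z, b becomes y, etc.
Reversing it on uvgxs: u↔f, v↔e, g↔t, x↔c, s↔h.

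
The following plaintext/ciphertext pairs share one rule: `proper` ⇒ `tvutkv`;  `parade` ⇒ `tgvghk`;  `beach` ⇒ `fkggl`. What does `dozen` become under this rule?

hudkr

The shift depends on letter class: consonant p→t is +4, but vowel o→u is +6. Vowels shift forward by 6 and consonants shift forward by 4.
On dozen: d(cons)+4=h, o(vowel)+6=u, z(cons)+4=d, e(vowel)+6=k, n(cons)+4=r.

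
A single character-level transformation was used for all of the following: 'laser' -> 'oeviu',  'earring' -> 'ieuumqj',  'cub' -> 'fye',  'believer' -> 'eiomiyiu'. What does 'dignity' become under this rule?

gmjqmwb

The shift depends on letter class: consonant l→o is +3, but vowel a→e is +4. The rule splits by letter class: vowels +4, consonants +3.
Applying it to dignity: d(cons)+3=g, i(vowel)+4=m, g(cons)+3=j, n(cons)+3=q, i(vowel)+4=m, t(cons)+3=w, y(cons)+3=b.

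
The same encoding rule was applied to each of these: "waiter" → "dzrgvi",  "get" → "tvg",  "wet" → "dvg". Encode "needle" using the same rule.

mvvwov

This is the alphabet-reversal cipher (Atbash): a becomes z, b becomes y, etc.
On needle: n↔m, e↔v, e↔v, d↔w, l↔o, e↔v.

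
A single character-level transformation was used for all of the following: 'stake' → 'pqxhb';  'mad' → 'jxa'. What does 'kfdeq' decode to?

Every letter moves 23 places later in the alphabet, wrapping around z→a.
Undoing it on kfdeq: k−23=n, f−23=i, d−23=g, e−23=h, q−23=t.

night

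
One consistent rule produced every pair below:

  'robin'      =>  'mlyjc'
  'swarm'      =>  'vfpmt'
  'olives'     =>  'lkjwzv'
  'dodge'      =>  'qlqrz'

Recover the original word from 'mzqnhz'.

r(17)→m(12) and o(14)→l(11) fit y≡9x+15 (mod 26); the inverse of 9 mod 26 is 3. This is an affine cipher: with a=0,…,z=25, each position x becomes (9x+15) mod 26.
Undoing it on mzqnhz: m(12)→3·(12−15)≡17=r; z(25)→3·(25−15)≡4=e; q(16)→3·(16−15)≡3=d; n(13)→3·(13−15)≡20=u; h(7)→3·(7−15)≡2=c; z(25)→3·(25−15)≡4=e (all mod 26).

reduce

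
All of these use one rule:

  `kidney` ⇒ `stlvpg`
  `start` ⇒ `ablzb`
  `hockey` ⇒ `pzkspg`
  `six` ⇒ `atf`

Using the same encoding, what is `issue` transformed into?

taafp

The shift depends on letter class: consonant k→s is +8, but vowel i→t is +11. The rule splits by letter class: vowels +11, consonants +8.
For issue: i(vowel)+11=t, s(cons)+8=a, s(cons)+8=a, u(vowel)+11=f, e(vowel)+11=p.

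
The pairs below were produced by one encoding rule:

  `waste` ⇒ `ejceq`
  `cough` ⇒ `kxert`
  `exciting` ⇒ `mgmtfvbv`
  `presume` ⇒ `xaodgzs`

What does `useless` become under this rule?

In waste: w→e is +8, a→j is +9, s→c is +10, t→e is +11 — the shift increases by 1 each position. Letter i (0-indexed) is shifted by i+8, so successive shifts are 8, 9, 10, ….
On useless: u+8=c, s+9=b, e+10=o, l+11=w, e+12=q, s+13=f, s+14=g.

cbowqfg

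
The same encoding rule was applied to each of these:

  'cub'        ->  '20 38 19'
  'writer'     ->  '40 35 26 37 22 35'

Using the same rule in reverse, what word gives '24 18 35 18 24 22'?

c is letter #3 and maps to 20: an offset of 17. Each letter is replaced by its alphabet position (a=1..z=26) + 17.
Undoing it on 24 18 35 18 24 22: 24→(24−17)÷1=7=g, 18→(18−17)÷1=1=a, 35→(35−17)÷1=18=r, 18→(18−17)÷1=1=a, 24→(24−17)÷1=7=g, 22→(22−17)÷1=5=e.

garage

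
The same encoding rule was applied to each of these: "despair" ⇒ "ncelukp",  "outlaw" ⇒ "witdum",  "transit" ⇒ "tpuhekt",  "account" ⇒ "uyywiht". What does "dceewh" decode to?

lesson

d(3)→n(13) and e(4)→c(2) fit y≡15x+20 (mod 26); the inverse of 15 mod 26 is 7. Treating letters as 0–25, the rule is x ↦ 15x + 20 (mod 26).
Decoding dceewh: d(3)→7·(3−20)≡11=l; c(2)→7·(2−20)≡4=e; e(4)→7·(4−20)≡18=s; e(4)→7·(4−20)≡18=s; w(22)→7·(22−20)≡14=o; h(7)→7·(7−20)≡13=n (all mod 26).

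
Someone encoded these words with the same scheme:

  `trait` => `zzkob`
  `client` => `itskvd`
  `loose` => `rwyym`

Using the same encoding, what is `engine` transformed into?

kvqovo

The shifts repeat in a cycle of length 3: positions 0,1,… shift by +6, +8, +10, then the pattern repeats.
Applying it to engine: e+6=k, n+8=v, g+10=q, i+6=o, n+8=v, e+10=o.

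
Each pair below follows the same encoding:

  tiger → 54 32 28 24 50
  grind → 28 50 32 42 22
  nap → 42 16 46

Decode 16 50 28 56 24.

t(#20)→54 and i(#9)→32: differences scale by 2, so n = 2·pos + 14. Each letter becomes 2×(its alphabet position, a=1..z=26) + 14.
Reversing it on 16 50 28 56 24: 16→(16−14)÷2=1=a, 50→(50−14)÷2=18=r, 28→(28−14)÷2=7=g, 56→(56−14)÷2=21=u, 24→(24−14)÷2=5=e.

argue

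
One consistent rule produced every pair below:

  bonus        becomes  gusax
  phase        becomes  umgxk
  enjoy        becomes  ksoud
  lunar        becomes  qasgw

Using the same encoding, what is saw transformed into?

The rule splits by letter class: vowels +6, consonants +5.
On saw: s(cons)+5=x, a(vowel)+6=g, w(cons)+5=b.

xgb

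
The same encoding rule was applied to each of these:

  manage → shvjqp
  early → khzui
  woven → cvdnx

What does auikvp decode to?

In manage: m→s is +6, a→h is +7, n→v is +8, a→j is +9 — the shift increases by 1 each position. The shift increases by 1 at each position, starting from +6: 6, 7, 8, ….
Undoing it on auikvp: a−6=u, u−7=n, i−8=a, k−9=b, v−10=l, p−11=e.

unable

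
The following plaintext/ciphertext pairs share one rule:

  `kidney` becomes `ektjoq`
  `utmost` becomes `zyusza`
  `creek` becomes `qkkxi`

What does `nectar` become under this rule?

xgzikt

The output letters match the input read backwards, each shifted +6: kidney reversed is yendik. The word is reversed, then every letter is shifted forward by 6.
On nectar: reverse → ratcen; then shift: r+6=x, a+6=g, t+6=z, c+6=i, e+6=k, n+6=t.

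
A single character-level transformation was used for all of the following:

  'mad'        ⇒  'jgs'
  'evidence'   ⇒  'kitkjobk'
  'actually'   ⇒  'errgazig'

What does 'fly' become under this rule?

The output letters match the input read backwards, each shifted +6: mad reversed is dam. Two steps: reverse the string, then apply a Caesar shift of +6.
For fly: reverse → ylf; then shift: y+6=e, l+6=r, f+6=l.

erl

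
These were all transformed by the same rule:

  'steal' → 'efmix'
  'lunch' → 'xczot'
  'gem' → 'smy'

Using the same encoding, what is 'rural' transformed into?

The shift depends on letter class: consonant s→e is +12, but vowel e→m is +8. The rule splits by letter class: vowels +8, consonants +12.
Applying it to rural: r(cons)+12=d, u(vowel)+8=c, r(cons)+12=d, a(vowel)+8=i, l(cons)+12=x.

dcdix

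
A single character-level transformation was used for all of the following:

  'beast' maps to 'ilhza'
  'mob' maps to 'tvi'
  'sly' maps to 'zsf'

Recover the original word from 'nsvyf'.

Compare letters: b→i is +7, e→l is +7, a→h is +7 — a constant shift. This is a Caesar cipher with shift 7.
Reversing it on nsvyf: n−7=g, s−7=l, v−7=o, y−7=r, f−7=y.

glory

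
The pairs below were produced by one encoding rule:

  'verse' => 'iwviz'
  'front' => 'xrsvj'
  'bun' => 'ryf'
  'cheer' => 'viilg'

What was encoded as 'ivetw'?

The output letters match the input read backwards, each shifted +4: verse reversed is esrev. Two steps: reverse the string, then apply a Caesar shift of +4.
Undoing it on ivetw: shift back: i−4=e, v−4=r, e−4=a, t−4=p, w−4=s → eraps; then reverse → spare.

spare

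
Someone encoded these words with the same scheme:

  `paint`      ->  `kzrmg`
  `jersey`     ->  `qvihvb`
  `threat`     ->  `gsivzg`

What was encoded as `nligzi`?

Each pair mirrors across the alphabet (p↔k, a↔z, i↔r): positions sum to 25. This is the alphabet-reversal cipher (Atbash): a becomes z, b becomes y, etc.
Undoing it on nligzi: n↔m, l↔o, i↔r, g↔t, z↔a, i↔r.

mortar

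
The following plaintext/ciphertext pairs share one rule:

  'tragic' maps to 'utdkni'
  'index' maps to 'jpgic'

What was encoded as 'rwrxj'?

quote

In tragic: t→u is +1, r→t is +2, a→d is +3, g→k is +4 — the shift increases by 1 each position. The shift increases by 1 at each position, starting from +1: 1, 2, 3, ….
Decoding rwrxj: r−1=q, w−2=u, r−3=o, x−4=t, j−5=e.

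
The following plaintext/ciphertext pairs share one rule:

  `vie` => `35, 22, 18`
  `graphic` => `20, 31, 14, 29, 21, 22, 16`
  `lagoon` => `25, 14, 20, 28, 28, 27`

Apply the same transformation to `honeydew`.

21, 28, 27, 18, 38, 17, 18, 36

The number is (letter's place in the alphabet, a=1) + 13.
On honeydew: h=8→21, o=15→28, n=14→27, e=5→18, y=25→38, d=4→17, e=5→18, w=23→36.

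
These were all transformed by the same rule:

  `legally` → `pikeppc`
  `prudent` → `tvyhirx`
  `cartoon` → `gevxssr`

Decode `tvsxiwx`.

protest

Compare letters: l→p is +4, e→i is +4, g→k is +4 — a constant shift. It's a constant shift of +4 (ROT4).
Undoing it on tvsxiwx: t−4=p, v−4=r, s−4=o, x−4=t, i−4=e, w−4=s, x−4=t.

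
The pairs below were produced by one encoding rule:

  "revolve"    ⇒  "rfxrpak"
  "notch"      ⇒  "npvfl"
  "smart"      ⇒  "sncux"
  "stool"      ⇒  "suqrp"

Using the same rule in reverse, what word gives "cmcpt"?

In revolve: r→r is +0, e→f is +1, v→x is +2, o→r is +3 — the shift increases by 1 each position. Letter i (0-indexed) is shifted by i+0, so successive shifts are 0, 1, 2, ….
Undoing it on cmcpt: c−0=c, m−1=l, c−2=a, p−3=m, t−4=p.

clamp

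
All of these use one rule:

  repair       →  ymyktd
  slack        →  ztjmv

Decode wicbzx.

In repair: r→y is +7, e→m is +8, p→y is +9, a→k is +10 — the shift increases by 1 each position. The shift increases by 1 at each position, starting from +7: 7, 8, 9, ….
Decoding wicbzx: w−7=p, i−8=a, c−9=t, b−10=r, z−11=o, x−12=l.

patrol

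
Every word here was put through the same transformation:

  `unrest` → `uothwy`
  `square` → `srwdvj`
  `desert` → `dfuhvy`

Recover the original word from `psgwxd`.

The shift increases by 1 at each position, starting from +0: 0, 1, 2, ….
Undoing it on psgwxd: p−0=p, s−1=r, g−2=e, w−3=t, x−4=t, d−5=y.

pretty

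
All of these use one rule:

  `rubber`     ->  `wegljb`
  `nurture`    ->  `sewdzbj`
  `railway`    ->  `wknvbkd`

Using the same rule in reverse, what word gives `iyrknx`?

domain

Shifts by position in rubber: pos 0: r→w (+5), pos 1: u→e (+10), pos 2: b→g (+5), pos 3: b→l (+10) — repeating every 2. It's a Vigenère-style cipher with numeric key [5,10]: position i shifts by key[i mod 2].
Decoding iyrknx: i−5=d, y−10=o, r−5=m, k−10=a, n−5=i, x−10=n.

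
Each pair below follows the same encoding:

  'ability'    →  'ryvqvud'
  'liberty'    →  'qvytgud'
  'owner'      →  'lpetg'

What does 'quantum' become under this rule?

a(0)→r(17) and b(1)→y(24) fit y≡7x+17 (mod 26); the inverse of 7 mod 26 is 15. This is an affine cipher: with a=0,…,z=25, each position x becomes (7x+17) mod 26.
Applying it to quantum: q(16)→7·16+17≡25=z; u(20)→7·20+17≡1=b; a(0)→7·0+17≡17=r; n(13)→7·13+17≡4=e; t(19)→7·19+17≡20=u; u(20)→7·20+17≡1=b; m(12)→7·12+17≡23=x (all mod 26).

zbreubx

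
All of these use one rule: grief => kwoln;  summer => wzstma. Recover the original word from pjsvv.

lemon

In grief: g→k is +4, r→w is +5, i→o is +6, e→l is +7 — the shift increases by 1 each position. Letter i (0-indexed) is shifted by i+4, so successive shifts are 4, 5, 6, ….
Reversing it on pjsvv: p−4=l, j−5=e, s−6=m, v−7=o, v−8=n.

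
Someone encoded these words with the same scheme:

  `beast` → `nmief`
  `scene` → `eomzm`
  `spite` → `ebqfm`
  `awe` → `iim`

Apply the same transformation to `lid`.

xqp

The rule splits by letter class: vowels +8, consonants +12.
Applying it to lid: l(cons)+12=x, i(vowel)+8=q, d(cons)+12=p.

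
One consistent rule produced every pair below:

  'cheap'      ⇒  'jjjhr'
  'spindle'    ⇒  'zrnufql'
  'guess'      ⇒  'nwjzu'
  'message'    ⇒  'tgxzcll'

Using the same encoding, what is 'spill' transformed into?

zrnsn

Shifts by position in cheap: pos 0: c→j (+7), pos 1: h→j (+2), pos 2: e→j (+5), pos 3: a→h (+7), pos 4: p→r (+2) — repeating every 3. The shifts repeat in a cycle of length 3: positions 0,1,… shift by +7, +2, +5, then the pattern repeats.
For spill: s+7=z, p+2=r, i+5=n, l+7=s, l+2=n.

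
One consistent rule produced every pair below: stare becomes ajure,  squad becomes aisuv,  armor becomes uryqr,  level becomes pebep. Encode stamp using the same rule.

ajuyz

s(18)→a(0) and t(19)→j(9) fit y≡9x+20 (mod 26); the inverse of 9 mod 26 is 3. Treating letters as 0–25, the rule is x ↦ 9x + 20 (mod 26).
On stamp: s(18)→9·18+20≡0=a; t(19)→9·19+20≡9=j; a(0)→9·0+20≡20=u; m(12)→9·12+20≡24=y; p(15)→9·15+20≡25=z (all mod 26).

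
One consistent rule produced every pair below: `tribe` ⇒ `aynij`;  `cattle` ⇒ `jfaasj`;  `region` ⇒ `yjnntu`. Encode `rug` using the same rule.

yzn

The shift depends on letter class: consonant t→a is +7, but vowel i→n is +5. Vowels shift forward by 5 and consonants shift forward by 7.
Applying it to rug: r(cons)+7=y, u(vowel)+5=z, g(cons)+7=n.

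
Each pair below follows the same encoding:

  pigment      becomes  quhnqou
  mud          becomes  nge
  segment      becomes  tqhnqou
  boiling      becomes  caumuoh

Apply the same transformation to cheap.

diqmq

The shift depends on letter class: consonant p→q is +1, but vowel i→u is +12. The rule splits by letter class: vowels +12, consonants +1.
On cheap: c(cons)+1=d, h(cons)+1=i, e(vowel)+12=q, a(vowel)+12=m, p(cons)+1=q.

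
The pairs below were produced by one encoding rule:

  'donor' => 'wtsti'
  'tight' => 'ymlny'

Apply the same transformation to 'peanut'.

yzsfju

The output letters match the input read backwards, each shifted +5: donor reversed is ronod. Two steps: reverse the string, then apply a Caesar shift of +5.
Applying it to peanut: reverse → tunaep; then shift: t+5=y, u+5=z, n+5=s, a+5=f, e+5=j, p+5=u.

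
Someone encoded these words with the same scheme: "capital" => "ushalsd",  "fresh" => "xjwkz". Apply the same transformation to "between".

twlowwf

It's a constant shift of +18 (ROT18).
On between: b+18=t, e+18=w, t+18=l, w+18=o, e+18=w, e+18=w, n+18=f.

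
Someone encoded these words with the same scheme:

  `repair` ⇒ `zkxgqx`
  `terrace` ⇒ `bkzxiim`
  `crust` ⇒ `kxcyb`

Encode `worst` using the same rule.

euzyb

Shifts by position in repair: pos 0: r→z (+8), pos 1: e→k (+6), pos 2: p→x (+8), pos 3: a→g (+6) — repeating every 2. The shifts repeat in a cycle of length 2: positions 0,1,… shift by +8, +6, then the pattern repeats.
On worst: w+8=e, o+6=u, r+8=z, s+6=y, t+8=b.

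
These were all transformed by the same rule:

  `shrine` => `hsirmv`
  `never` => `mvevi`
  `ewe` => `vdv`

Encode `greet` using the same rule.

tivvg

Letters are reflected about the middle of the alphabet (position → 25−position): Atbash.
On greet: g↔t, r↔i, e↔v, e↔v, t↔g.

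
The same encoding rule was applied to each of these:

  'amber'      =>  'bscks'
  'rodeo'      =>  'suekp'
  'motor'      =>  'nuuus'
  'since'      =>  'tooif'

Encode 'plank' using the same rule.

qrbtl

A repeating key of period 2 is used — shifts +1, +6 over and over.
Applying it to plank: p+1=q, l+6=r, a+1=b, n+6=t, k+1=l.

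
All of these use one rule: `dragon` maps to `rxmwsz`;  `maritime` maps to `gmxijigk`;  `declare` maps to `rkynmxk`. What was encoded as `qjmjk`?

state

d(3)→r(17) and r(17)→x(23) fit y≡19x+12 (mod 26); the inverse of 19 mod 26 is 11. Treating letters as 0–25, the rule is x ↦ 19x + 12 (mod 26).
Decoding qjmjk: q(16)→11·(16−12)≡18=s; j(9)→11·(9−12)≡19=t; m(12)→11·(12−12)≡0=a; j(9)→11·(9−12)≡19=t; k(10)→11·(10−12)≡4=e (all mod 26).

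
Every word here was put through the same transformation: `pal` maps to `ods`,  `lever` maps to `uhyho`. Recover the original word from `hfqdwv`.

stance

The output letters match the input read backwards, each shifted +3: pal reversed is lap. The word is reversed, then every letter is shifted forward by 3.
Decoding hfqdwv: shift back: h−3=e, f−3=c, q−3=n, d−3=a, w−3=t, v−3=s → ecnats; then reverse → stance.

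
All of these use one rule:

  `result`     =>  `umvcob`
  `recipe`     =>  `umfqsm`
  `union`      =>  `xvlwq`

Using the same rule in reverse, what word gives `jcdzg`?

guard

Shifts by position in result: pos 0: r→u (+3), pos 1: e→m (+8), pos 2: s→v (+3), pos 3: u→c (+8) — repeating every 2. A repeating key of period 2 is used — shifts +3, +8 over and over.
Undoing it on jcdzg: j−3=g, c−8=u, d−3=a, z−8=r, g−3=d.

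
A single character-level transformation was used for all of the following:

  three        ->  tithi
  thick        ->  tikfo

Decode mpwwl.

mouth

In three: t→t is +0, h→i is +1, r→t is +2, e→h is +3 — the shift increases by 1 each position. Letter i (0-indexed) is shifted by i+0, so successive shifts are 0, 1, 2, ….
Decoding mpwwl: m−0=m, p−1=o, w−2=u, w−3=t, l−4=h.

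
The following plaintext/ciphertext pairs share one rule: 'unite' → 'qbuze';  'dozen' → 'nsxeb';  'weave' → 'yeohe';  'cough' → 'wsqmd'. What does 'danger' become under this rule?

nobmer

Each letter's alphabet position (a=0..z=25) is mapped through 17·x+14 mod 26 — an affine cipher.
On danger: d(3)→17·3+14≡13=n; a(0)→17·0+14≡14=o; n(13)→17·13+14≡1=b; g(6)→17·6+14≡12=m; e(4)→17·4+14≡4=e; r(17)→17·17+14≡17=r (all mod 26).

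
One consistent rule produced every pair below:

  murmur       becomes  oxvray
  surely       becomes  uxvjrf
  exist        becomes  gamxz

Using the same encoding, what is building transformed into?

In murmur: m→o is +2, u→x is +3, r→v is +4, m→r is +5 — the shift increases by 1 each position. The shift increases by 1 at each position, starting from +2: 2, 3, 4, ….
Applying it to building: b+2=d, u+3=x, i+4=m, l+5=q, d+6=j, i+7=p, n+8=v, g+9=p.

dxmqjpvp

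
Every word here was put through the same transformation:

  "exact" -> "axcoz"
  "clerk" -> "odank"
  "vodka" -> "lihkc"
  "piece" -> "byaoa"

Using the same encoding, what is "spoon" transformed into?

e(4)→a(0) and x(23)→x(23) fit y≡19x+2 (mod 26); the inverse of 19 mod 26 is 11. This is an affine cipher: with a=0,…,z=25, each position x becomes (19x+2) mod 26.
For spoon: s(18)→19·18+2≡6=g; p(15)→19·15+2≡1=b; o(14)→19·14+2≡8=i; o(14)→19·14+2≡8=i; n(13)→19·13+2≡15=p (all mod 26).

gbiip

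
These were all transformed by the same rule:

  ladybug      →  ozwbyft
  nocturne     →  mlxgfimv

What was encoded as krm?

pin

Each pair mirrors across the alphabet (l↔o, a↔z, d↔w): positions sum to 25. This is the alphabet-reversal cipher (Atbash): a becomes z, b becomes y, etc.
Decoding krm: k↔p, r↔i, m↔n.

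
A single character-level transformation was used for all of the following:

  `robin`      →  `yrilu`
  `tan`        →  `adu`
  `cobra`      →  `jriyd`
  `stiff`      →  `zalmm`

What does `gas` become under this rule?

Two shifts are in play — +3 for a/e/i/o/u, +7 for every other letter.
For gas: g(cons)+7=n, a(vowel)+3=d, s(cons)+7=z.

ndz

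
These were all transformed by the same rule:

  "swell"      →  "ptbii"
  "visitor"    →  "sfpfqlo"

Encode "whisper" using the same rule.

Compare letters: s→p is +23, w→t is +23, e→b is +23 — a constant shift. This is a Caesar cipher with shift 23.
For whisper: w+23=t, h+23=e, i+23=f, s+23=p, p+23=m, e+23=b, r+23=o.

tefpmbo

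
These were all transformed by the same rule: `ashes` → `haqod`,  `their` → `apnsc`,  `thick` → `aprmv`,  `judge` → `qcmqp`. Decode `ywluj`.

rocky

In ashes: a→h is +7, s→a is +8, h→q is +9, e→o is +10 — the shift increases by 1 each position. The shift increases by 1 at each position, starting from +7: 7, 8, 9, ….
Decoding ywluj: y−7=r, w−8=o, l−9=c, u−10=k, j−11=y.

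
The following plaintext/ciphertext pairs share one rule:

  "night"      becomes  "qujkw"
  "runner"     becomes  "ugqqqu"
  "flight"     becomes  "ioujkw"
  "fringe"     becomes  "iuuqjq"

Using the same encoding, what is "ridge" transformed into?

The shift depends on letter class: consonant n→q is +3, but vowel i→u is +12. Two shifts are in play — +12 for a/e/i/o/u, +3 for every other letter.
Applying it to ridge: r(cons)+3=u, i(vowel)+12=u, d(cons)+3=g, g(cons)+3=j, e(vowel)+12=q.

uugjq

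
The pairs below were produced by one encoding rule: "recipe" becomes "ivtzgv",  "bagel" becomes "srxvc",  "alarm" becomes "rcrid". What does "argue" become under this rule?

Compare letters: r→i is +17, e→v is +17, c→t is +17 — a constant shift. Each letter is shifted forward by 17 in the alphabet (a Caesar shift of +17).
On argue: a+17=r, r+17=i, g+17=x, u+17=l, e+17=v.

rixlv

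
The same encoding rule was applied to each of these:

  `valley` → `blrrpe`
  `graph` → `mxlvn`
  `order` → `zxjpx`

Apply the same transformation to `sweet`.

The shift depends on letter class: consonant v→b is +6, but vowel a→l is +11. The rule splits by letter class: vowels +11, consonants +6.
On sweet: s(cons)+6=y, w(cons)+6=c, e(vowel)+11=p, e(vowel)+11=p, t(cons)+6=z.

ycppz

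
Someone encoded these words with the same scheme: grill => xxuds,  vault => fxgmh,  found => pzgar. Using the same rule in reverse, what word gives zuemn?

basin

The output letters match the input read backwards, each shifted +12: grill reversed is llirg. The word is reversed, then every letter is shifted forward by 12.
Undoing it on zuemn: shift back: z−12=n, u−12=i, e−12=s, m−12=a, n−12=b → nisab; then reverse → basin.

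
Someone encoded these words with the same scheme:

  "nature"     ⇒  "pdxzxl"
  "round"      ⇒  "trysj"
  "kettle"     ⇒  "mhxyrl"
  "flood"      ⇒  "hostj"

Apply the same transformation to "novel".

przjr

In nature: n→p is +2, a→d is +3, t→x is +4, u→z is +5 — the shift increases by 1 each position. The shift increases by 1 at each position, starting from +2: 2, 3, 4, ….
Applying it to novel: n+2=p, o+3=r, v+4=z, e+5=j, l+6=r.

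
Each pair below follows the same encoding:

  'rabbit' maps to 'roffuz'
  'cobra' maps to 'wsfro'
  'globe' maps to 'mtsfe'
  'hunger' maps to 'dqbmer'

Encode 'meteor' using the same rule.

kezesr

r(17)→r(17) and a(0)→o(14) fit y≡17x+14 (mod 26); the inverse of 17 mod 26 is 23. Each letter's alphabet position (a=0..z=25) is mapped through 17·x+14 mod 26 — an affine cipher.
For meteor: m(12)→17·12+14≡10=k; e(4)→17·4+14≡4=e; t(19)→17·19+14≡25=z; e(4)→17·4+14≡4=e; o(14)→17·14+14≡18=s; r(17)→17·17+14≡17=r (all mod 26).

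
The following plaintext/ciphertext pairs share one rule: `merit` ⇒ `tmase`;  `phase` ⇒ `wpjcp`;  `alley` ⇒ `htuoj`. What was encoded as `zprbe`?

shirt

In merit: m→t is +7, e→m is +8, r→a is +9, i→s is +10 — the shift increases by 1 each position. Each letter shifts forward by (position + 7), i.e. 7, 8, 9, … — the shift grows by one for each successive letter.
Decoding zprbe: z−7=s, p−8=h, r−9=i, b−10=r, e−11=t.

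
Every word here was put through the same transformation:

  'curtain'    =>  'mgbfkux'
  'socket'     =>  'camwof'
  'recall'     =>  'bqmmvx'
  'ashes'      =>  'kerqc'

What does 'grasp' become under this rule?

qdkez

Shifts by position in curtain: pos 0: c→m (+10), pos 1: u→g (+12), pos 2: r→b (+10), pos 3: t→f (+12) — repeating every 2. It's a Vigenère-style cipher with numeric key [10,12]: position i shifts by key[i mod 2].
For grasp: g+10=q, r+12=d, a+10=k, s+12=e, p+10=z.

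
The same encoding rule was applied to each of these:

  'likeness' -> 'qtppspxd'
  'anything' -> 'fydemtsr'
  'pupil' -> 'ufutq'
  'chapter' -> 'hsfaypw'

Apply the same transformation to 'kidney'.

Shifts by position in likeness: pos 0: l→q (+5), pos 1: i→t (+11), pos 2: k→p (+5), pos 3: e→p (+11) — repeating every 2. The shifts repeat in a cycle of length 2: positions 0,1,… shift by +5, +11, then the pattern repeats.
For kidney: k+5=p, i+11=t, d+5=i, n+11=y, e+5=j, y+11=j.

ptiyjj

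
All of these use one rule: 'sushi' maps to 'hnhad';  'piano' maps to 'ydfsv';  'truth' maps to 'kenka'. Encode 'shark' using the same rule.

s(18)→h(7) and u(20)→n(13) fit y≡3x+5 (mod 26); the inverse of 3 mod 26 is 9. Each letter's alphabet position (a=0..z=25) is mapped through 3·x+5 mod 26 — an affine cipher.
For shark: s(18)→3·18+5≡7=h; h(7)→3·7+5≡0=a; a(0)→3·0+5≡5=f; r(17)→3·17+5≡4=e; k(10)→3·10+5≡9=j (all mod 26).

hafej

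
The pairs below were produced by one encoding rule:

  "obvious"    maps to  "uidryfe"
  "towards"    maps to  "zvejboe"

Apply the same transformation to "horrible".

Letter i (0-indexed) is shifted by i+6, so successive shifts are 6, 7, 8, ….
On horrible: h+6=n, o+7=v, r+8=z, r+9=a, i+10=s, b+11=m, l+12=x, e+13=r.

nvzasmxr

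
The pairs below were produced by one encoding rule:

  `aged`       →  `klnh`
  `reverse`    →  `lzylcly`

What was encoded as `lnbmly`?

refuge

The output letters match the input read backwards, each shifted +7: aged reversed is dega. Read the word backwards and shift each letter +7.
Undoing it on lnbmly: shift back: l−7=e, n−7=g, b−7=u, m−7=f, l−7=e, y−7=r → egufer; then reverse → refuge.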